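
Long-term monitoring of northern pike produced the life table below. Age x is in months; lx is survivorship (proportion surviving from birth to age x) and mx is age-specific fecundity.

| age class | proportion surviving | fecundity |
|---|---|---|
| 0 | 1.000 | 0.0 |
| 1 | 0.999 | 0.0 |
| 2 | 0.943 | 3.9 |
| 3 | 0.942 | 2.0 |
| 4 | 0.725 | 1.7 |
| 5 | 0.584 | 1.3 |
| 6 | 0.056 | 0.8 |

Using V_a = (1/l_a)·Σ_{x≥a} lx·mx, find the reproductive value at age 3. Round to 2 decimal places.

4.16

lx·mx for x ≥ 3: 1.884, 1.2325, 0.7592, 0.0448 → sum = 3.9205
V_3 = 3.9205 / l_3 = 3.9205 / 0.942 = 4.16189… → 4.16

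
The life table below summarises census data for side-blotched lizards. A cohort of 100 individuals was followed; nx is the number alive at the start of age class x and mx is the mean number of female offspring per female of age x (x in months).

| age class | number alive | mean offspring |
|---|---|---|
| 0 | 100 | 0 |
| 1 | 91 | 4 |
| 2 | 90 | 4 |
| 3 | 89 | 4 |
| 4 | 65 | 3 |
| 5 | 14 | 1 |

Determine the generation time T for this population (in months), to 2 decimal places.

lx = nx/n0 = nx/100: 1, 0.91, 0.9, 0.89, 0.65, 0.14
lx·mx: 0, 3.64, 3.6, 3.56, 1.95, 0.14 → R0 = 12.89
x·lx·mx: 0, 3.64, 7.2, 10.68, 7.8, 0.7 → Σ = 30.02
T = 30.02 / 12.89 = 2.328937… → 2.33

2.33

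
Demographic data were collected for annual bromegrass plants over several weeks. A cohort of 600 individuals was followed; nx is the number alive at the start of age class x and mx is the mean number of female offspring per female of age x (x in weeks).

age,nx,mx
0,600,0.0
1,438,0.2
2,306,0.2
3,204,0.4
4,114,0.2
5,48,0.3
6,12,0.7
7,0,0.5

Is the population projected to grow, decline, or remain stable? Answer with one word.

declining

lx = nx/n0 = nx/600: 1, 0.73, 0.51, 0.34, 0.19, 0.08, 0.02, 0
R0 = Σ lx·mx = 0 + 0.146 + 0.102 + 0.136 + 0.038 + 0.024 + 0.014 + 0 = 0.46
R0 < 1, so the population is declining.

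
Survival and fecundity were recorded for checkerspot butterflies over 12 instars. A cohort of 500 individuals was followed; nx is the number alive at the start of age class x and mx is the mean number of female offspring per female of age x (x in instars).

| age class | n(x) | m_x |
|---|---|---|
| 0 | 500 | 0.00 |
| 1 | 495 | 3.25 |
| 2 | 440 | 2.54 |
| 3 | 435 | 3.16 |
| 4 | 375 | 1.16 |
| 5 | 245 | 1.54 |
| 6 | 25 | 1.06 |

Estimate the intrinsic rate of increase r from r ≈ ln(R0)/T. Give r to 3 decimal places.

lx = nx/n0 = nx/500: 1, 0.99, 0.88, 0.87, 0.75, 0.49, 0.05
R0 = Σ lx·mx = 0 + 3.2175 + 2.2352 + 2.7492 + 0.87 + 0.7546 + 0.053 = 9.8795
Σ x·lx·mx = 23.5065; T = 23.5065/9.8795 = 2.37932…
r ≈ ln(R0)/T = ln(9.8795)/2.37932… = 0.96265… → 0.963

0.963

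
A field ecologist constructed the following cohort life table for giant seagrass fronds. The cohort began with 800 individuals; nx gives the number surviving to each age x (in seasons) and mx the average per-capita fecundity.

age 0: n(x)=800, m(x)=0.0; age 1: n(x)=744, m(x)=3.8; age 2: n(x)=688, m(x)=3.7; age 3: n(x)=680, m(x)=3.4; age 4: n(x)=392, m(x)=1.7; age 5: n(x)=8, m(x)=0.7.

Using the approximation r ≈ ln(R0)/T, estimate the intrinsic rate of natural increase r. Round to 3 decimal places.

1.117

lx = nx/n0 = nx/800: 1, 0.93, 0.86, 0.85, 0.49, 0.01
R0 = Σ lx·mx = 0 + 3.534 + 3.182 + 2.89 + 0.833 + 0.007 = 10.446
Σ x·lx·mx = 21.935; T = 21.935/10.446 = 2.09985…
r ≈ ln(R0)/T = ln(10.446)/2.09985… = 1.11733… → 1.117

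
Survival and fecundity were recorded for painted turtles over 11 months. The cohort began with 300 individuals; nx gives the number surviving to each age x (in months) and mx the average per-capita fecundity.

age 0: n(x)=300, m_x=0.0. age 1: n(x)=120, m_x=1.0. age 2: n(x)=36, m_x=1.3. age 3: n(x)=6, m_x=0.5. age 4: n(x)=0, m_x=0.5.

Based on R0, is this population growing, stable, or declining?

lx = nx/n0 = nx/300: 1, 0.4, 0.12, 0.02, 0
R0 = Σ lx·mx = 0 + 0.4 + 0.156 + 0.01 + 0 = 0.566
R0 < 1, so the population is declining.

declining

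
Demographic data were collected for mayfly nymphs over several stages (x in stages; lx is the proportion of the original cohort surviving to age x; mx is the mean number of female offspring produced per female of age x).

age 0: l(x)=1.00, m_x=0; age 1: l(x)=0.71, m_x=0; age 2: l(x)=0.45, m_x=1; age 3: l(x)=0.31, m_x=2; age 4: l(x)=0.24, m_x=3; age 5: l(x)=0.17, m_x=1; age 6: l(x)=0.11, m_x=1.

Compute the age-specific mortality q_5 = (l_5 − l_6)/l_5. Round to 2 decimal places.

q_5 = (l_5 − l_6) / l_5 = (0.17 − 0.11) / 0.17
     = 0.06 / 0.17 = 0.352941… → 0.35

0.35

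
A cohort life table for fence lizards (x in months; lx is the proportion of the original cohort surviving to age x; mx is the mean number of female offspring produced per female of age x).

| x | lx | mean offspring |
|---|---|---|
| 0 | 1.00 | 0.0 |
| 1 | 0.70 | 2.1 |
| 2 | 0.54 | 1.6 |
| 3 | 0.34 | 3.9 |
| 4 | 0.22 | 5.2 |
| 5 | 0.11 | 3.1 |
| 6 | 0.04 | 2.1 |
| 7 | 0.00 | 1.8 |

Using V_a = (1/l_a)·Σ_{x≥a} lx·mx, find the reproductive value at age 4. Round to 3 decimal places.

lx·mx for x ≥ 4: 1.144, 0.341, 0.084, 0 → sum = 1.569
V_4 = 1.569 / l_4 = 1.569 / 0.22 = 7.131818… → 7.132

7.132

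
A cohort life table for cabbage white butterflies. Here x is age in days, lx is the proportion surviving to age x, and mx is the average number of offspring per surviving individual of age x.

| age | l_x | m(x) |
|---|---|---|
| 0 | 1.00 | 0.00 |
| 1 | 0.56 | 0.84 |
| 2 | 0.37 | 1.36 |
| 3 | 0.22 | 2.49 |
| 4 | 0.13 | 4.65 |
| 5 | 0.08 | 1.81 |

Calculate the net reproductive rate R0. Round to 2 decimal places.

2.27

lx·mx by age: 0, 0.4704, 0.5032, 0.5478, 0.6045, 0.1448
R0 = Σ lx·mx = 2.2707 → 2.27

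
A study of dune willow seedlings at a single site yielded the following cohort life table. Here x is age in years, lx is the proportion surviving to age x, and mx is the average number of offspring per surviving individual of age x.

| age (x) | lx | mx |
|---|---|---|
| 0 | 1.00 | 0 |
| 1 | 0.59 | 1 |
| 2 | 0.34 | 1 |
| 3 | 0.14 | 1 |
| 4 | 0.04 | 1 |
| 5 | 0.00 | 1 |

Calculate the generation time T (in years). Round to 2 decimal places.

1.67

lx·mx: 0, 0.59, 0.34, 0.14, 0.04, 0 → R0 = 1.11
x·lx·mx: 0, 0.59, 0.68, 0.42, 0.16, 0 → Σ = 1.85
T = 1.85 / 1.11 = 1.666667… → 1.67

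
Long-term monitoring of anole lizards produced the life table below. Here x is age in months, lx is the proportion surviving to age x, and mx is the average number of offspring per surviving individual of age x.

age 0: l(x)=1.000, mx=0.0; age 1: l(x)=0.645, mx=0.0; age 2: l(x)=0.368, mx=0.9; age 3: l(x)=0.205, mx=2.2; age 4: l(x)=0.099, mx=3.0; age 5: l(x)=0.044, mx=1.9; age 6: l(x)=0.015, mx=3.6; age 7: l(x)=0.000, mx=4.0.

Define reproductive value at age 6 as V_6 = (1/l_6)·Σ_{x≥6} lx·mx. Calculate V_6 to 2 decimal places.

lx·mx for x ≥ 6: 0.054, 0 → sum = 0.054
V_6 = 0.054 / l_6 = 0.054 / 0.015 = 3.6 → 3.60

3.60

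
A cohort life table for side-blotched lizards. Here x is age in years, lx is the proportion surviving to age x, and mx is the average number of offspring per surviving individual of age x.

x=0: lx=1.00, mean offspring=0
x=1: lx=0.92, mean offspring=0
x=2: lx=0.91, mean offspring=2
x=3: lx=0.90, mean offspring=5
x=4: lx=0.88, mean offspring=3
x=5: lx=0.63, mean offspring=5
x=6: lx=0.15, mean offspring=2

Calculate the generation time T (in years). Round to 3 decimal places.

3.646

lx·mx: 0, 0, 1.82, 4.5, 2.64, 3.15, 0.3 → R0 = 12.41
x·lx·mx: 0, 0, 3.64, 13.5, 10.56, 15.75, 1.8 → Σ = 45.25
T = 45.25 / 12.41 = 3.646253… → 3.646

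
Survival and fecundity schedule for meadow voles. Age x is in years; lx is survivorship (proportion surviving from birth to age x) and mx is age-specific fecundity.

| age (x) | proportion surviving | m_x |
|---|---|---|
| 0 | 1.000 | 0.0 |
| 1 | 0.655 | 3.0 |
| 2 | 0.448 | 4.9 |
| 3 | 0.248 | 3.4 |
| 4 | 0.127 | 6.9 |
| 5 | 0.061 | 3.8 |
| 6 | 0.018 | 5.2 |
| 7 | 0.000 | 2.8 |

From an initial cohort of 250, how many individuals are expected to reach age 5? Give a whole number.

15

Expected survivors = N0 · l_5 = 250 × 0.061 = 15.25 → 15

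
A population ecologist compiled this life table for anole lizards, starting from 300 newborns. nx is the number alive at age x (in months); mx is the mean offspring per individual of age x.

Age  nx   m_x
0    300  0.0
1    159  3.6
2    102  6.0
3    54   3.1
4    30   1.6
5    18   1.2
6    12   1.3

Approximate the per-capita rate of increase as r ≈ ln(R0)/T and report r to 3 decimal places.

lx = nx/n0 = nx/300: 1, 0.53, 0.34, 0.18, 0.1, 0.06, 0.04
R0 = Σ lx·mx = 0 + 1.908 + 2.04 + 0.558 + 0.16 + 0.072 + 0.052 = 4.79
Σ x·lx·mx = 8.974; T = 8.974/4.79 = 1.87349…
r ≈ ln(R0)/T = ln(4.79)/1.87349… = 0.83616… → 0.836

0.836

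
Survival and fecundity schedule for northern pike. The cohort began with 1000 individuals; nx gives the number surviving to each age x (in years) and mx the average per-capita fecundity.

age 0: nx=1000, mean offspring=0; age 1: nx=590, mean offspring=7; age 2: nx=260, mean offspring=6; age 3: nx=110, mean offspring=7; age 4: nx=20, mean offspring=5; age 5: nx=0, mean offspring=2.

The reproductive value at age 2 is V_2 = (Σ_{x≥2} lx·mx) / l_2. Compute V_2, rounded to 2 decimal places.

9.35

lx = nx/n0 = nx/1000: 1, 0.59, 0.26, 0.11, 0.02, 0
lx·mx for x ≥ 2: 1.56, 0.77, 0.1, 0 → sum = 2.43
V_2 = 2.43 / l_2 = 2.43 / 0.26 = 9.346154… → 9.35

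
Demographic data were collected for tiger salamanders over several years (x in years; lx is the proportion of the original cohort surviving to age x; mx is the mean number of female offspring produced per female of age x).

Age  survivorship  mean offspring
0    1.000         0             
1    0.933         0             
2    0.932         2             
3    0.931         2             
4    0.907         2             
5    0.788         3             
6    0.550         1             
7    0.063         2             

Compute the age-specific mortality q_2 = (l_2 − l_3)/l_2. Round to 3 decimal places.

0.001

q_2 = (l_2 − l_3) / l_2 = (0.932 − 0.931) / 0.932
     = 0.001 / 0.932 = 0.001073… → 0.001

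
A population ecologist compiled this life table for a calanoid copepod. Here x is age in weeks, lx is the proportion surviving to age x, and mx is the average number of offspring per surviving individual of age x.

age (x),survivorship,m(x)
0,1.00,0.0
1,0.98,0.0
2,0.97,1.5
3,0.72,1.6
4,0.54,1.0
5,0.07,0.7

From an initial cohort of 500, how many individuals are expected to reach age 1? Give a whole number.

Expected survivors = N0 · l_1 = 500 × 0.98 = 490 → 490

490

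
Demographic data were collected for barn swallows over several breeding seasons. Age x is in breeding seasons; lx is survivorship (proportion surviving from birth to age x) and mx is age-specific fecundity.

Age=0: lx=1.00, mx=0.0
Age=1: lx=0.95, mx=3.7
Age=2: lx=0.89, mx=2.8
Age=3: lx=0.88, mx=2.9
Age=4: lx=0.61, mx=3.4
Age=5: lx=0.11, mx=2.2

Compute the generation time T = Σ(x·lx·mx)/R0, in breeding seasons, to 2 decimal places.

lx·mx: 0, 3.515, 2.492, 2.552, 2.074, 0.242 → R0 = 10.875
x·lx·mx: 0, 3.515, 4.984, 7.656, 8.296, 1.21 → Σ = 25.661
T = 25.661 / 10.875 = 2.359632… → 2.36

2.36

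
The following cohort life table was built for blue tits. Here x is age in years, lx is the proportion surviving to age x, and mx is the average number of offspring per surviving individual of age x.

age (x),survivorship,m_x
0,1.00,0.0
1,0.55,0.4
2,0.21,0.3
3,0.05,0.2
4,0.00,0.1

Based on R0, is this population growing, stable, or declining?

declining

R0 = Σ lx·mx = 0 + 0.22 + 0.063 + 0.01 + 0 = 0.293
R0 < 1, so the population is declining.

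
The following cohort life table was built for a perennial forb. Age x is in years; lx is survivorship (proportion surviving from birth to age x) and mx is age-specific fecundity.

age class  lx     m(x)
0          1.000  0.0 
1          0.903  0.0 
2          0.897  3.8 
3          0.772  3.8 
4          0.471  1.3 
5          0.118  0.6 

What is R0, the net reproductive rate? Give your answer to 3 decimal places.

7.025

lx·mx by age: 0, 0, 3.4086, 2.9336, 0.6123, 0.0708
R0 = Σ lx·mx = 7.0253 → 7.025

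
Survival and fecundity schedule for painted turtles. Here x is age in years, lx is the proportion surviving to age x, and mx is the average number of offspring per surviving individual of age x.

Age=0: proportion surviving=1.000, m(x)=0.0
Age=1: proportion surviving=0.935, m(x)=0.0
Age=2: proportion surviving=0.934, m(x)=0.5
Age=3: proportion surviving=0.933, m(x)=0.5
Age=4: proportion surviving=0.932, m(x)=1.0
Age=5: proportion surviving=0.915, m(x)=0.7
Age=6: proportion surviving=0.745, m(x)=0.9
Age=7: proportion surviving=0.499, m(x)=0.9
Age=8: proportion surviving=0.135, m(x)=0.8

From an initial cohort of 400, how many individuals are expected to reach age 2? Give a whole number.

Expected survivors = N0 · l_2 = 400 × 0.934 = 373.6 → 374

374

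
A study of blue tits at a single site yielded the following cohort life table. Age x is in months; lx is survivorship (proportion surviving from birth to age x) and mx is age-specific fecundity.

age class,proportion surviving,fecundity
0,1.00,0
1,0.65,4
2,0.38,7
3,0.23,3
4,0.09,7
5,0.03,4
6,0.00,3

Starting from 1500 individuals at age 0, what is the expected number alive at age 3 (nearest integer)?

Expected survivors = N0 · l_3 = 1500 × 0.23 = 345 → 345

345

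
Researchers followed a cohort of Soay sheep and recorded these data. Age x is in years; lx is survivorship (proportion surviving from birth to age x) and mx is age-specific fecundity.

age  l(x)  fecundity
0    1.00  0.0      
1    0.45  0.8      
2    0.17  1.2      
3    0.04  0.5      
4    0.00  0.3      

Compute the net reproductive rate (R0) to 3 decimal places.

0.584

lx·mx by age: 0, 0.36, 0.204, 0.02, 0
R0 = Σ lx·mx = 0.584 → 0.584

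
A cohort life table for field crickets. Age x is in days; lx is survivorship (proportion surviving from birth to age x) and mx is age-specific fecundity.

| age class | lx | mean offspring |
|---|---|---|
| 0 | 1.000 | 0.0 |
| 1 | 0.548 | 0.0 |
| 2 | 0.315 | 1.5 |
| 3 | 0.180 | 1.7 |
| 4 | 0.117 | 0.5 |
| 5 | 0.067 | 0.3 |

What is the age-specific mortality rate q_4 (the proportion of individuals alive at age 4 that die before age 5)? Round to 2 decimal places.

q_4 = (l_4 − l_5) / l_4 = (0.117 − 0.067) / 0.117
     = 0.05 / 0.117 = 0.42735… → 0.43

0.43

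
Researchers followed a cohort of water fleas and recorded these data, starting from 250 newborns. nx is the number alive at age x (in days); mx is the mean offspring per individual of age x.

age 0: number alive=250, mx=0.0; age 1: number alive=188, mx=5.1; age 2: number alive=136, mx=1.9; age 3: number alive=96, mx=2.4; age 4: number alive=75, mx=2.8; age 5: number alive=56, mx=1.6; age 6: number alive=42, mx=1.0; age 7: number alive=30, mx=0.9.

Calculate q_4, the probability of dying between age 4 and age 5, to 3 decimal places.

0.253

lx = nx/n0 = nx/250: 1, 0.752, 0.544, 0.384, 0.3, 0.224, 0.168, 0.12
q_4 = (l_4 − l_5) / l_4 = (0.3 − 0.224) / 0.3
     = 0.076 / 0.3 = 0.253333… → 0.253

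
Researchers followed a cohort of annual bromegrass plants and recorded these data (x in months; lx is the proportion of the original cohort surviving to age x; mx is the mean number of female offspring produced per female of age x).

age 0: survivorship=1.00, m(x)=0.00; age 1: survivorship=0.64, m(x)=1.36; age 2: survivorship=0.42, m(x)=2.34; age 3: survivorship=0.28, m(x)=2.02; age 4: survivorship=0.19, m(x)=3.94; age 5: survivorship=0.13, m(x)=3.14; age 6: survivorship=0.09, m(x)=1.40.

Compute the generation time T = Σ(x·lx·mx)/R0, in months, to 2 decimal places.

2.79

lx·mx: 0, 0.8704, 0.9828, 0.5656, 0.7486, 0.4082, 0.126 → R0 = 3.7016
x·lx·mx: 0, 0.8704, 1.9656, 1.6968, 2.9944, 2.041, 0.756 → Σ = 10.3242
T = 10.3242 / 3.7016 = 2.789118… → 2.79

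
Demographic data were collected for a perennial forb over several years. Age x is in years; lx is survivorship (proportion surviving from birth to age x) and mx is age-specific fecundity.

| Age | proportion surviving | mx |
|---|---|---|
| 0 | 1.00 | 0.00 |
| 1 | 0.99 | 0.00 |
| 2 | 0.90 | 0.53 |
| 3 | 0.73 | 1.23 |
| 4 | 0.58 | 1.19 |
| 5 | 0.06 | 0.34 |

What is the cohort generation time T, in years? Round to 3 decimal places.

lx·mx: 0, 0, 0.477, 0.8979, 0.6902, 0.0204 → R0 = 2.0855
x·lx·mx: 0, 0, 0.954, 2.6937, 2.7608, 0.102 → Σ = 6.5105
T = 6.5105 / 2.0855 = 3.121793… → 3.122

3.122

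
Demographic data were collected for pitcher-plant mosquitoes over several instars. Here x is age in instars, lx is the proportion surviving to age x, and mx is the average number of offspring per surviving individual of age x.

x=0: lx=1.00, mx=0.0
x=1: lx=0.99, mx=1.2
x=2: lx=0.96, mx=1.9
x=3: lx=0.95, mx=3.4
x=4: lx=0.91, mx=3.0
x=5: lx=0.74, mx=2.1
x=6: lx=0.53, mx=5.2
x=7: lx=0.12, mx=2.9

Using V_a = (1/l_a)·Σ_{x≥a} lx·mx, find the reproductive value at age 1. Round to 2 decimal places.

lx·mx for x ≥ 1: 1.188, 1.824, 3.23, 2.73, 1.554, 2.756, 0.348 → sum = 13.63
V_1 = 13.63 / l_1 = 13.63 / 0.99 = 13.767677… → 13.77

13.77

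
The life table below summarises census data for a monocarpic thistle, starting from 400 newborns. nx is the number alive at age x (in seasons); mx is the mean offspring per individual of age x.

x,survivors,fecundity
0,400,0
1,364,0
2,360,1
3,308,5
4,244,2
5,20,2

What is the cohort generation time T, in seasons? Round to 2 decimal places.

lx = nx/n0 = nx/400: 1, 0.91, 0.9, 0.77, 0.61, 0.05
lx·mx: 0, 0, 0.9, 3.85, 1.22, 0.1 → R0 = 6.07
x·lx·mx: 0, 0, 1.8, 11.55, 4.88, 0.5 → Σ = 18.73
T = 18.73 / 6.07 = 3.085667… → 3.09

3.09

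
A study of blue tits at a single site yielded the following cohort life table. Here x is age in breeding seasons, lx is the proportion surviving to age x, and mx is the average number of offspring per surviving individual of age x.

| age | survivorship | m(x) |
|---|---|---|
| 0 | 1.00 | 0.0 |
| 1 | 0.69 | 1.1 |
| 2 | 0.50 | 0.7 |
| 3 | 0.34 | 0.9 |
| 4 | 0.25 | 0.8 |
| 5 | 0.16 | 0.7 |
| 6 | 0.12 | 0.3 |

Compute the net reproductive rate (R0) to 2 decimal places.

lx·mx by age: 0, 0.759, 0.35, 0.306, 0.2, 0.112, 0.036
R0 = Σ lx·mx = 1.763 → 1.76

1.76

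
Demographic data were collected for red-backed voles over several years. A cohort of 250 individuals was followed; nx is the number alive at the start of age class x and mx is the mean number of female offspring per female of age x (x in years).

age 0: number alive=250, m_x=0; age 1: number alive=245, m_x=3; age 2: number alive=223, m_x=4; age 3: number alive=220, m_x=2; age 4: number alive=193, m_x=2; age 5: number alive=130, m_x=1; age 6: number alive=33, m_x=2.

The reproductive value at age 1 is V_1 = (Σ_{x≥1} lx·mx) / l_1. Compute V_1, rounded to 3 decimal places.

10.812

lx = nx/n0 = nx/250: 1, 0.98, 0.892, 0.88, 0.772, 0.52, 0.132
lx·mx for x ≥ 1: 2.94, 3.568, 1.76, 1.544, 0.52, 0.264 → sum = 10.596
V_1 = 10.596 / l_1 = 10.596 / 0.98 = 10.812245… → 10.812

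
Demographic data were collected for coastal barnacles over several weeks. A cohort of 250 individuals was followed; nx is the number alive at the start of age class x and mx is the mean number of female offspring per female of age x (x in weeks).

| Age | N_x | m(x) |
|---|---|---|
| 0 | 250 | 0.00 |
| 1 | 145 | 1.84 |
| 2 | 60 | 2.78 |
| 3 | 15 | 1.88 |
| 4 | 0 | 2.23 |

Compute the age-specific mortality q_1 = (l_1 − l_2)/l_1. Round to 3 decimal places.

lx = nx/n0 = nx/250: 1, 0.58, 0.24, 0.06, 0
q_1 = (l_1 − l_2) / l_1 = (0.58 − 0.24) / 0.58
     = 0.34 / 0.58 = 0.586207… → 0.586

0.586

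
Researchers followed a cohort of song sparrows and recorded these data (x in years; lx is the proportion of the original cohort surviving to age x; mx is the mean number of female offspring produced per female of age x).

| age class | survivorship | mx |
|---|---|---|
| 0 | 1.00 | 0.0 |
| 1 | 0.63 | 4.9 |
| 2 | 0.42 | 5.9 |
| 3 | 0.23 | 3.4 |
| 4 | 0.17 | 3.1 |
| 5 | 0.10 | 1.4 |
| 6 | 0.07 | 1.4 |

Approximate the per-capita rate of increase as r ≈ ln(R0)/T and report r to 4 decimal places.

R0 = Σ lx·mx = 0 + 3.087 + 2.478 + 0.782 + 0.527 + 0.14 + 0.098 = 7.112
Σ x·lx·mx = 13.785; T = 13.785/7.112 = 1.93827…
r ≈ ln(R0)/T = ln(7.112)/1.93827… = 1.012129… → 1.0121

1.0121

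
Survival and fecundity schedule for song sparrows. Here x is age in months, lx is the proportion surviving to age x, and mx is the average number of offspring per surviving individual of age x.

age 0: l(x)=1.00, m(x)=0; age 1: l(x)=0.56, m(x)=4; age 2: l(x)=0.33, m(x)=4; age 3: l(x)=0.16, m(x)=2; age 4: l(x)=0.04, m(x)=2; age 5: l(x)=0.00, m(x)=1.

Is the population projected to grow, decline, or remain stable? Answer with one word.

R0 = Σ lx·mx = 0 + 2.24 + 1.32 + 0.32 + 0.08 + 0 = 3.96
R0 > 1, so the population is growing.

growing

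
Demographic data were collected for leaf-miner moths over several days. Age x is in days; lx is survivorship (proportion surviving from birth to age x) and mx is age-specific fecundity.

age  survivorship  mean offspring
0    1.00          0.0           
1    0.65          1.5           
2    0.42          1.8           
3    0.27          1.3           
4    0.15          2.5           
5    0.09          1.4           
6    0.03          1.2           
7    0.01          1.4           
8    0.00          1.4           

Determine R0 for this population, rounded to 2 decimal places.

2.63

lx·mx by age: 0, 0.975, 0.756, 0.351, 0.375, 0.126, 0.036, 0.014, 0
R0 = Σ lx·mx = 2.633 → 2.63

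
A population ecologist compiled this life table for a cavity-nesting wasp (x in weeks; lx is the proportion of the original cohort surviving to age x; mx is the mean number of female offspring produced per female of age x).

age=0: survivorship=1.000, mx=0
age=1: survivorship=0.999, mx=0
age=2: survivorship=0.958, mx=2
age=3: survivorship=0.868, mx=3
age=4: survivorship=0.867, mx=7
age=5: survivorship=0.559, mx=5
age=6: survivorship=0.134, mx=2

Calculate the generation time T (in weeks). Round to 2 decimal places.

3.77

lx·mx: 0, 0, 1.916, 2.604, 6.069, 2.795, 0.268 → R0 = 13.652
x·lx·mx: 0, 0, 3.832, 7.812, 24.276, 13.975, 1.608 → Σ = 51.503
T = 51.503 / 13.652 = 3.772561… → 3.77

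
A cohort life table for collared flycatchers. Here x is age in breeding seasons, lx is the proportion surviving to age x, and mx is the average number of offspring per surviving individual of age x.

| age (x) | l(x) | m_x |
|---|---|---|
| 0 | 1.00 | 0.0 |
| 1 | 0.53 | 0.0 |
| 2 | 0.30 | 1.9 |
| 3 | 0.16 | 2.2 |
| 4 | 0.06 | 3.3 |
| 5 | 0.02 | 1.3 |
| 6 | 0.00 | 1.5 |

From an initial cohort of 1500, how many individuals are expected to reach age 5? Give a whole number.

Expected survivors = N0 · l_5 = 1500 × 0.02 = 30 → 30

30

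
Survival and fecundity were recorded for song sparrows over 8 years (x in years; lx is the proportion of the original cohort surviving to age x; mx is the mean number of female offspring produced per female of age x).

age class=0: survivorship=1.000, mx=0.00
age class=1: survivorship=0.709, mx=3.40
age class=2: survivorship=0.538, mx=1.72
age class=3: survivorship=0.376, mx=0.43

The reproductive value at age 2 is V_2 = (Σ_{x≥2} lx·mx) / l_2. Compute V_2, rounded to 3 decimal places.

2.021

lx·mx for x ≥ 2: 0.92536, 0.16168 → sum = 1.08704
V_2 = 1.08704 / l_2 = 1.08704 / 0.538 = 2.02052… → 2.021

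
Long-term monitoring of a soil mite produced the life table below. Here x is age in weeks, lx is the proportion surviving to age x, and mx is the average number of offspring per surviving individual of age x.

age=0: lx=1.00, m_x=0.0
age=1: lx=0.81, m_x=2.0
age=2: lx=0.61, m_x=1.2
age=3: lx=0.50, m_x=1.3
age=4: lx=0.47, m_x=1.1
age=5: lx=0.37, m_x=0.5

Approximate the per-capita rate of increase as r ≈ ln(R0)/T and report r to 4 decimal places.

R0 = Σ lx·mx = 0 + 1.62 + 0.732 + 0.65 + 0.517 + 0.185 = 3.704
Σ x·lx·mx = 8.027; T = 8.027/3.704 = 2.16712…
r ≈ ln(R0)/T = ln(3.704)/2.16712… = 0.604219… → 0.6042

0.6042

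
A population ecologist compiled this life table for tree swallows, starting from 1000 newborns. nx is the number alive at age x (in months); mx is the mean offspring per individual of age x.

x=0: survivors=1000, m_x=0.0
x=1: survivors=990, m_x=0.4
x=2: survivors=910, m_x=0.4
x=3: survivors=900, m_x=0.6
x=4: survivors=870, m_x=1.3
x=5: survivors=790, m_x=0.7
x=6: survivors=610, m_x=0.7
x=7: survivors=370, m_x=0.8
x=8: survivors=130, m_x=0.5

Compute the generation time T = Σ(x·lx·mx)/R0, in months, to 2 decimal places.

4.03

lx = nx/n0 = nx/1000: 1, 0.99, 0.91, 0.9, 0.87, 0.79, 0.61, 0.37, 0.13
lx·mx: 0, 0.396, 0.364, 0.54, 1.131, 0.553, 0.427, 0.296, 0.065 → R0 = 3.772
x·lx·mx: 0, 0.396, 0.728, 1.62, 4.524, 2.765, 2.562, 2.072, 0.52 → Σ = 15.187
T = 15.187 / 3.772 = 4.026246… → 4.03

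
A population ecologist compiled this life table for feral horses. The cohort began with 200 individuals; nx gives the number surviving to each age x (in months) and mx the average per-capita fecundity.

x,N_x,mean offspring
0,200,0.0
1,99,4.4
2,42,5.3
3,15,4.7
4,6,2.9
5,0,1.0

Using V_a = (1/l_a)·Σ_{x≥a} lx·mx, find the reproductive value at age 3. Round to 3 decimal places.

lx = nx/n0 = nx/200: 1, 0.495, 0.21, 0.075, 0.03, 0
lx·mx for x ≥ 3: 0.3525, 0.087, 0 → sum = 0.4395
V_3 = 0.4395 / l_3 = 0.4395 / 0.075 = 5.86 → 5.860

5.860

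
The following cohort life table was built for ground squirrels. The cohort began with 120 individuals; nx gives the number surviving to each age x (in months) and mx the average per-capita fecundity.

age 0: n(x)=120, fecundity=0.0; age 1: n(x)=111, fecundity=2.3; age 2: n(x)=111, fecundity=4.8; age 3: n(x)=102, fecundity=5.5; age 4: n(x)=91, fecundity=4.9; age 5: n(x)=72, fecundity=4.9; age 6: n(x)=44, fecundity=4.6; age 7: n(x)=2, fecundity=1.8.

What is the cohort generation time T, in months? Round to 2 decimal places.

lx = nx/n0 = nx/120: 1, 0.925, 0.925, 0.85, 0.75833…, 0.6, 0.36667…, 0.01667…
lx·mx: 0, 2.1275, 4.44, 4.675, 3.715833…, 2.94, 1.686667…, 0.03… → R0 = 19.615…
x·lx·mx: 0, 2.1275, 8.88, 14.025, 14.863333…, 14.7, 10.12…, 0.21… → Σ = 64.925833…
T = 64.925833… / 19.615… = 3.310009… → 3.31

3.31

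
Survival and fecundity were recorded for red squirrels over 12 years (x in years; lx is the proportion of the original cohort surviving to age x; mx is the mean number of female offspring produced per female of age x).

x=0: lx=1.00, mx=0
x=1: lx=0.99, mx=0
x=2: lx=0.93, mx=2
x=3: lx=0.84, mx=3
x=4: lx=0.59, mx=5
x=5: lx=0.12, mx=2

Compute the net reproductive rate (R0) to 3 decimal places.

7.570

lx·mx by age: 0, 0, 1.86, 2.52, 2.95, 0.24
R0 = Σ lx·mx = 7.57 → 7.570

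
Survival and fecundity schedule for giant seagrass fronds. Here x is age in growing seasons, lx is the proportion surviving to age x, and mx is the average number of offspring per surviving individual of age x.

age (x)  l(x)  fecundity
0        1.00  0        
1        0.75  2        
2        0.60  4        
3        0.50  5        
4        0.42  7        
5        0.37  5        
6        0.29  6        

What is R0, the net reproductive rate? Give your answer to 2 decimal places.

12.93

lx·mx by age: 0, 1.5, 2.4, 2.5, 2.94, 1.85, 1.74
R0 = Σ lx·mx = 12.93 → 12.93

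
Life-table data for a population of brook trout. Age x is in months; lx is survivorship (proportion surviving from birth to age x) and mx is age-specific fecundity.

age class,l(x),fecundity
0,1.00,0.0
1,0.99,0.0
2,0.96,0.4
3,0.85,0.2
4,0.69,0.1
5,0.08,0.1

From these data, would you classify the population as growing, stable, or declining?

R0 = Σ lx·mx = 0 + 0 + 0.384 + 0.17 + 0.069 + 0.008 = 0.631
R0 < 1, so the population is declining.

declining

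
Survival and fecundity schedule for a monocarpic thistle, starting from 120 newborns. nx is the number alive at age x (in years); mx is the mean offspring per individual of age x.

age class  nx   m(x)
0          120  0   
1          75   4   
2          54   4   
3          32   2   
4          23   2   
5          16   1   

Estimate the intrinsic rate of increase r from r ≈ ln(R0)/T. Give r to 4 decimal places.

0.9063

lx = nx/n0 = nx/120: 1, 0.625, 0.45, 0.26667…, 0.19167…, 0.13333…
R0 = Σ lx·mx = 0 + 2.5 + 1.8 + 0.53333… + 0.38333… + 0.13333… = 5.35…
Σ x·lx·mx = 9.9…; T = 9.9…/5.35… = 1.85047…
r ≈ ln(R0)/T = ln(5.35…)/1.85047… = 0.90631… → 0.9063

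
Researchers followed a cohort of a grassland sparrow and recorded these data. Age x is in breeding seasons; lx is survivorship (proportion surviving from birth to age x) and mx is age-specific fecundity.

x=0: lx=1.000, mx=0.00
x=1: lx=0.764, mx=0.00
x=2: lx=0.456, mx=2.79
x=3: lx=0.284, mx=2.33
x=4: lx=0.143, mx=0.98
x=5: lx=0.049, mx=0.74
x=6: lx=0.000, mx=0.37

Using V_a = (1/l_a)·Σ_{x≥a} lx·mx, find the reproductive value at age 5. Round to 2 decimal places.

lx·mx for x ≥ 5: 0.03626, 0 → sum = 0.03626
V_5 = 0.03626 / l_5 = 0.03626 / 0.049 = 0.74 → 0.74

0.74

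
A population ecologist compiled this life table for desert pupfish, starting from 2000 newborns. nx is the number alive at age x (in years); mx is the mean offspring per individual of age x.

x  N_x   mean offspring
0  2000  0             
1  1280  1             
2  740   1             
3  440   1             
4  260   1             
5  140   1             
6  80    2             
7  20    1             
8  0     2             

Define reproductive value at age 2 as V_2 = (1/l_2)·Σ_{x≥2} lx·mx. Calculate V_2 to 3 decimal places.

2.378

lx = nx/n0 = nx/2000: 1, 0.64, 0.37, 0.22, 0.13, 0.07, 0.04, 0.01, 0
lx·mx for x ≥ 2: 0.37, 0.22, 0.13, 0.07, 0.08, 0.01, 0 → sum = 0.88
V_2 = 0.88 / l_2 = 0.88 / 0.37 = 2.378378… → 2.378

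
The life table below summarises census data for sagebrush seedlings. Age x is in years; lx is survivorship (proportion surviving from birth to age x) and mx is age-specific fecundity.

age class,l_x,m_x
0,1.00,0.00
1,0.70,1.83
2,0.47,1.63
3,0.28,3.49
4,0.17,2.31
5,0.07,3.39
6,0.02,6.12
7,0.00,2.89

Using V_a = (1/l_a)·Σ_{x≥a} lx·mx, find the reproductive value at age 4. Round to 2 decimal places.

lx·mx for x ≥ 4: 0.3927, 0.2373, 0.1224, 0 → sum = 0.7524
V_4 = 0.7524 / l_4 = 0.7524 / 0.17 = 4.425882… → 4.43

4.43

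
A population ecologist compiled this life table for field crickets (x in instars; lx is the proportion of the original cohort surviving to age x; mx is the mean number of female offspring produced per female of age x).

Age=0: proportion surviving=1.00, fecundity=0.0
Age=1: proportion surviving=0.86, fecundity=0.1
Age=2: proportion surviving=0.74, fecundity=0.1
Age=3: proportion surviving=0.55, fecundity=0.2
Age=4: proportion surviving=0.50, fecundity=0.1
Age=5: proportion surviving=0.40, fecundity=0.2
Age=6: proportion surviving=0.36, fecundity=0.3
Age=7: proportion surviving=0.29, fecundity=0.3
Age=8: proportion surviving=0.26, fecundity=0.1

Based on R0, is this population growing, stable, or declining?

R0 = Σ lx·mx = 0 + 0.086 + 0.074 + 0.11 + 0.05 + 0.08 + 0.108 + 0.087 + 0.026 = 0.621
R0 < 1, so the population is declining.

declining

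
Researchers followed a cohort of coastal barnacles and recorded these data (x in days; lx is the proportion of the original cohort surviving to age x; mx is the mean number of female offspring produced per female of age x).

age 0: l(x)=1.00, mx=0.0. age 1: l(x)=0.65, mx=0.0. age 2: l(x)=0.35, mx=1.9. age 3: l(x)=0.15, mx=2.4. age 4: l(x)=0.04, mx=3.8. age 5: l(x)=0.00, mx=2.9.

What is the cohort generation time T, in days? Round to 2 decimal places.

lx·mx: 0, 0, 0.665, 0.36, 0.152, 0 → R0 = 1.177
x·lx·mx: 0, 0, 1.33, 1.08, 0.608, 0 → Σ = 3.018
T = 3.018 / 1.177 = 2.564146… → 2.56

2.56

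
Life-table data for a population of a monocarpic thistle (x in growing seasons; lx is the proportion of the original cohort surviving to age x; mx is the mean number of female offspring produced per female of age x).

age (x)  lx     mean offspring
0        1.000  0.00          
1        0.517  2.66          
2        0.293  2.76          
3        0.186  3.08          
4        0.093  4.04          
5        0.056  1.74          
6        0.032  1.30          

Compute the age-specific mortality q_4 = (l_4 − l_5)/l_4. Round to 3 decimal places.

q_4 = (l_4 − l_5) / l_4 = (0.093 − 0.056) / 0.093
     = 0.037 / 0.093 = 0.397849… → 0.398

0.398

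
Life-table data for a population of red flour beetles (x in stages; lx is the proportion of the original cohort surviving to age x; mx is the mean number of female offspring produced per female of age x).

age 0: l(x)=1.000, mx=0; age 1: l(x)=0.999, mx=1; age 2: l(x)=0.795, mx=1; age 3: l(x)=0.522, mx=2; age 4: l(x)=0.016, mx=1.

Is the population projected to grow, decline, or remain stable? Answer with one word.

growing

R0 = Σ lx·mx = 0 + 0.999 + 0.795 + 1.044 + 0.016 = 2.854
R0 > 1, so the population is growing.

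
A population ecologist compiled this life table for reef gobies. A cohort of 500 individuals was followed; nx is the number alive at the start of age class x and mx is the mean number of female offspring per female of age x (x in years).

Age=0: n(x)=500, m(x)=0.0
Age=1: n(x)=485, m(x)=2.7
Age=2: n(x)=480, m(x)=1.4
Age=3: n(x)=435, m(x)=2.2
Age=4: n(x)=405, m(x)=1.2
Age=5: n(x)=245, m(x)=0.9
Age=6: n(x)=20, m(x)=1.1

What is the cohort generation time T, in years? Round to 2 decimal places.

lx = nx/n0 = nx/500: 1, 0.97, 0.96, 0.87, 0.81, 0.49, 0.04
lx·mx: 0, 2.619, 1.344, 1.914, 0.972, 0.441, 0.044 → R0 = 7.334
x·lx·mx: 0, 2.619, 2.688, 5.742, 3.888, 2.205, 0.264 → Σ = 17.406
T = 17.406 / 7.334 = 2.37333… → 2.37

2.37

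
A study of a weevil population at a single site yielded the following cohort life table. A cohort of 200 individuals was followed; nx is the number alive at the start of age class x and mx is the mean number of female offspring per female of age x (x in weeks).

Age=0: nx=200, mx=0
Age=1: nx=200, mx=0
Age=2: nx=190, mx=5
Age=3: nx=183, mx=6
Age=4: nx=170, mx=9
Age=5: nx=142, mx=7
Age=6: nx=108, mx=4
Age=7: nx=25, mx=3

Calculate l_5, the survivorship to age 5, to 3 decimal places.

l_5 = n_5/n_0 = 142/200 = 0.71 → 0.710

0.710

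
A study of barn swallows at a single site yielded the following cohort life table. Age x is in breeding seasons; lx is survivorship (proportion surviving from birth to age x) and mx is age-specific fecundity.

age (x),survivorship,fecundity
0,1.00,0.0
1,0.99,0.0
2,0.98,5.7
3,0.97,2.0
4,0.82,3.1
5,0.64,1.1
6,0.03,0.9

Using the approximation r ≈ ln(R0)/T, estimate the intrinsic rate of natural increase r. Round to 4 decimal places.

0.8331

R0 = Σ lx·mx = 0 + 0 + 5.586 + 1.94 + 2.542 + 0.704 + 0.027 = 10.799
Σ x·lx·mx = 30.842; T = 30.842/10.799 = 2.85601…
r ≈ ln(R0)/T = ln(10.799)/2.85601… = 0.83314… → 0.8331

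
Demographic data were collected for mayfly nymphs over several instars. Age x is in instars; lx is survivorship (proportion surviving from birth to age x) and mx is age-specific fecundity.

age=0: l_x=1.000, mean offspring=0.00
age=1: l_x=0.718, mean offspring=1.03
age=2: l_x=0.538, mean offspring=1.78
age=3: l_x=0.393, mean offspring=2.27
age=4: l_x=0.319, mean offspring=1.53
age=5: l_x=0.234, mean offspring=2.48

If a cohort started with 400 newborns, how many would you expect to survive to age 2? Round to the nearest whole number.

215

Expected survivors = N0 · l_2 = 400 × 0.538 = 215.2 → 215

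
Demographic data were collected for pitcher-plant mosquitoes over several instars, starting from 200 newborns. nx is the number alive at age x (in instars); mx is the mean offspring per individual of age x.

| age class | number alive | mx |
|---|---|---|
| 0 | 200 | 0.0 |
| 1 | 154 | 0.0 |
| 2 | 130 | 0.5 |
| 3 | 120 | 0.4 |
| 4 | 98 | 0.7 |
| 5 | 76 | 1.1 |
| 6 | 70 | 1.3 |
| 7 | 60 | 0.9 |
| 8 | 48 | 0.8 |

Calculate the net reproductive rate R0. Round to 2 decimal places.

lx = nx/n0 = nx/200: 1, 0.77, 0.65, 0.6, 0.49, 0.38, 0.35, 0.3, 0.24
lx·mx by age: 0, 0, 0.325, 0.24, 0.343, 0.418, 0.455, 0.27, 0.192
R0 = Σ lx·mx = 2.243 → 2.24

2.24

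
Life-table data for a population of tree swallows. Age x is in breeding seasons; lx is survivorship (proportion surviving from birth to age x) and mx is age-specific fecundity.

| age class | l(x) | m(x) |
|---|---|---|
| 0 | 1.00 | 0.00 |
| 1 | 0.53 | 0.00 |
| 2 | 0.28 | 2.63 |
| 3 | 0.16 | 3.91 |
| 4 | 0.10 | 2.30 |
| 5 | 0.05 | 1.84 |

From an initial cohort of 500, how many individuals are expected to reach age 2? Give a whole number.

Expected survivors = N0 · l_2 = 500 × 0.28 = 140 → 140

140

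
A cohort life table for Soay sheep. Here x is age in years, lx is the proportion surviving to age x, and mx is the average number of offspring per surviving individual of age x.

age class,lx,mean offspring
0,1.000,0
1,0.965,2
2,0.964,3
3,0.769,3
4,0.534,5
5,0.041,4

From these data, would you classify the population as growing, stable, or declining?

R0 = Σ lx·mx = 0 + 1.93 + 2.892 + 2.307 + 2.67 + 0.164 = 9.963
R0 > 1, so the population is growing.

growing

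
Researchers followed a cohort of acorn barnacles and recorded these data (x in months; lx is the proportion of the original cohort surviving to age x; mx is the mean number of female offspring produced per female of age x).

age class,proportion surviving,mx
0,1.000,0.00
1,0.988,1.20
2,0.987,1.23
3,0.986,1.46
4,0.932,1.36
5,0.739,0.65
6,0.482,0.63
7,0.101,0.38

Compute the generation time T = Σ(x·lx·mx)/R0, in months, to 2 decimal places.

lx·mx: 0, 1.1856, 1.21401, 1.43956, 1.26752, 0.48035, 0.30366, 0.03838 → R0 = 5.92908
x·lx·mx: 0, 1.1856, 2.42802, 4.31868, 5.07008, 2.40175, 1.82196, 0.26866 → Σ = 17.49475
T = 17.49475 / 5.92908 = 2.950669… → 2.95

2.95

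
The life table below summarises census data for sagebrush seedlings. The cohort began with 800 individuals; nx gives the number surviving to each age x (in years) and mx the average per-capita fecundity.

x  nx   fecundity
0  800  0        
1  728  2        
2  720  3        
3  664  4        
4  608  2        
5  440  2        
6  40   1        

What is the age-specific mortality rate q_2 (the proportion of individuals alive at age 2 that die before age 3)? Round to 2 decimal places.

0.08

lx = nx/n0 = nx/800: 1, 0.91, 0.9, 0.83, 0.76, 0.55, 0.05
q_2 = (l_2 − l_3) / l_2 = (0.9 − 0.83) / 0.9
     = 0.07 / 0.9 = 0.077778… → 0.08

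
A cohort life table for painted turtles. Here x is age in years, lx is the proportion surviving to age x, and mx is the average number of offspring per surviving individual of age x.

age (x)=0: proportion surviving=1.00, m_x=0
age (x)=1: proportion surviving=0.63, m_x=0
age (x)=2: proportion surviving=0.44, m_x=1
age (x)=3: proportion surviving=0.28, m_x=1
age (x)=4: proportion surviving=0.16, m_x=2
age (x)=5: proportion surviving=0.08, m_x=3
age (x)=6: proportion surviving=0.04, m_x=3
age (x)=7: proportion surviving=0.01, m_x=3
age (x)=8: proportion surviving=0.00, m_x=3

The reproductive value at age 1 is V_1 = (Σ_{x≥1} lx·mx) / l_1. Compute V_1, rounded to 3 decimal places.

lx·mx for x ≥ 1: 0, 0.44, 0.28, 0.32, 0.24, 0.12, 0.03, 0 → sum = 1.43
V_1 = 1.43 / l_1 = 1.43 / 0.63 = 2.269841… → 2.270

2.270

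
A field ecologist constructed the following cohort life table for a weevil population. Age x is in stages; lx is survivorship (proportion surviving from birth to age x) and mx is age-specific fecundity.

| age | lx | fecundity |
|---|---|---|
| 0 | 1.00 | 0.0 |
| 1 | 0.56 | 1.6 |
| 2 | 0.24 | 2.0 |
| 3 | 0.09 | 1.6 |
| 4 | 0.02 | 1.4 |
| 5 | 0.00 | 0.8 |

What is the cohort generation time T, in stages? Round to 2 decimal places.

1.55

lx·mx: 0, 0.896, 0.48, 0.144, 0.028, 0 → R0 = 1.548
x·lx·mx: 0, 0.896, 0.96, 0.432, 0.112, 0 → Σ = 2.4
T = 2.4 / 1.548 = 1.550388… → 1.55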